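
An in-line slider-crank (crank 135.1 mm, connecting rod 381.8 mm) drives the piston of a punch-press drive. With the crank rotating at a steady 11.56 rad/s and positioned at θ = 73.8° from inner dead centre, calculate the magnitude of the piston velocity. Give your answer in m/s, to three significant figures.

ω = 11.56 rad/s
For an in-line slider-crank, x = r cosθ + √(L² − r² sin²θ), so v = −rω sinθ·[1 + r cosθ/√(L² − r² sin²θ)].
With r = 0.1351 m, L = 0.3818 m, θ = 73.8°: √(L² − r² sin²θ) = 0.35908 m.
v = −0.1351·11.56·0.96029·[1 + 0.1351·0.27899/0.35908] = -1.6572 m/s.
|v| = 1.6572 m/s.

1.66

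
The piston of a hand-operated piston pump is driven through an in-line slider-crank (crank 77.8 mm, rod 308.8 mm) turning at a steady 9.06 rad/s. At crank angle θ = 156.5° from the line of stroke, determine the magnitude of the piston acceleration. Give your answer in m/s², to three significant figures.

4.74

ω = 9.06 rad/s
x(θ) = r cosθ + √(L² − r² sin²θ); with ω constant, a = ω²·d²x/dθ².
d²x/dθ² = −r cosθ − r²(cos2θ)/√u − r⁴ sin²2θ/(4u^{3/2}),  u = L² − r² sin²θ = 0.094395 m².
Substituting r = 0.0778 m, L = 0.3088 m, θ = 156.5°: d²x/dθ² = +0.057742 m.
a = ω²·d²x/dθ² = (9.06)²·(+0.057742) = +4.7397 m/s²;  |a| = 4.7397 m/s².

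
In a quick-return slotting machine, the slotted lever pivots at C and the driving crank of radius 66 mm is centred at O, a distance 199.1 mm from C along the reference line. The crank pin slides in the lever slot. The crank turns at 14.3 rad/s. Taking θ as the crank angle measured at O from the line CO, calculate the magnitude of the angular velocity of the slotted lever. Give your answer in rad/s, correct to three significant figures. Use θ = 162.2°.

6.15

ω = 14.3 rad/s
Crank pin A relative to C: A = (d + r cosθ, r sinθ); lever angle φ = atan2(r sinθ, d + r cosθ).
Differentiating tanφ: φ̇ = rω(d cosθ + r)/(d² + r² + 2dr cosθ).
d² + r² + 2dr cosθ = |CA|² = 0.0189737 m²;  d cosθ + r = -0.12357 m.
|ω_lever| = |0.066·14.3·-0.12357| / 0.0189737 = 6.1466 rad/s.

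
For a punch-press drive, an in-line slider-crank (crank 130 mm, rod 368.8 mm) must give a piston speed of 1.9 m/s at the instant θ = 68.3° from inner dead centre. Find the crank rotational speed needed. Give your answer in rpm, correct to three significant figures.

132

For an in-line slider-crank, |v_piston| = rω|sinθ|·[1 + r cosθ/√(L² − r² sin²θ)].
With r = 0.13 m, L = 0.3688 m, θ = 68.3°: the bracketed kinematic factor |dx/dθ| = 0.13745 m.
ω = v/|dx/dθ| = 1.9/0.13745 = 13.823 rad/s.
N = 60ω/(2π) = 132 rpm.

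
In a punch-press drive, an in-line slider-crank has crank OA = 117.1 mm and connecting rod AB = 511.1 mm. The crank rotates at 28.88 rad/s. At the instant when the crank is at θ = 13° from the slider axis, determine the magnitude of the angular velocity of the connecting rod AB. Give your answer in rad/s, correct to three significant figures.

ω = 28.88 rad/s
The rod makes angle φ with the slider axis where L sinφ = r sinθ; differentiating, L cosφ·φ̇ = r ω cosθ.
L cosφ = √(L² − r² sin²θ) = 0.51042 m.
|ω_rod| = r ω |cosθ| / √(L² − r² sin²θ) = 0.1171·28.88·0.97437/0.51042 = 6.4558 rad/s.

6.46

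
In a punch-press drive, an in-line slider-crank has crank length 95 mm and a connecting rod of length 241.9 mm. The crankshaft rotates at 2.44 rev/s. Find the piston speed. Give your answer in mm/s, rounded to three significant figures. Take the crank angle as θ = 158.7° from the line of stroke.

333

ω = 2π·2.44 = 15.33 rad/s
For an in-line slider-crank, x = r cosθ + √(L² − r² sin²θ), so v = −rω sinθ·[1 + r cosθ/√(L² − r² sin²θ)].
With r = 0.095 m, L = 0.2419 m, θ = 158.7°: √(L² − r² sin²θ) = 0.23943 m.
v = −0.095·15.33·0.36325·[1 + 0.095·-0.93169/0.23943] = -0.33347 m/s.
|v| = 0.33347 m/s = 333.47 mm/s.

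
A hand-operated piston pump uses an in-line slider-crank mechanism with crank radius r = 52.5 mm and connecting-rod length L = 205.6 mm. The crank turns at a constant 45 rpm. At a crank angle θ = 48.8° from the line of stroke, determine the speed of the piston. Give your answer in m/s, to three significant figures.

0.218

ω = 2π·45/60 = 4.712 rad/s
For an in-line slider-crank, x = r cosθ + √(L² − r² sin²θ), so v = −rω sinθ·[1 + r cosθ/√(L² − r² sin²θ)].
With r = 0.0525 m, L = 0.2056 m, θ = 48.8°: √(L² − r² sin²θ) = 0.20177 m.
v = −0.0525·4.712·0.75241·[1 + 0.0525·0.65869/0.20177] = -0.21805 m/s.
|v| = 0.21805 m/s.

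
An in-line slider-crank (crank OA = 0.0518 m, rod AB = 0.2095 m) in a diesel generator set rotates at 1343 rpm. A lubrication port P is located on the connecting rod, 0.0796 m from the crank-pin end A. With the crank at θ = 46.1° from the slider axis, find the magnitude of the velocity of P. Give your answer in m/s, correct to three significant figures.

ω = 140.6 rad/s.  Crank-pin speed |V_A| = rω = 7.2851 m/s, perpendicular to OA.
Rod angle: sinφ = −(r/L) sinθ ⇒ φ = -10.263°; ω_rod = −rω cosθ/√(L²−r²sin²θ) = -24.504 rad/s.
V_P = V_A + ω_rod × AP, with AP = 0.0796 m along the rod.
Components: V_Px = −rω sinθ − a·ω_rod·sinφ = -5.5968 m/s;  V_Py = rω cosθ + a·ω_rod·cosφ = +3.1322 m/s.
|V_P| = √(V_Px² + V_Py²) = 6.4136 m/s.

6.41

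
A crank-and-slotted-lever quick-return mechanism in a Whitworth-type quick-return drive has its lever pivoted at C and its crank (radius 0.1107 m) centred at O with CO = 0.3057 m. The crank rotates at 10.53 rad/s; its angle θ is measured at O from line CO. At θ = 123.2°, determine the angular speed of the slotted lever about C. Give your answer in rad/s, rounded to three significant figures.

0.963

ω = 10.53 rad/s
Crank pin A relative to C: A = (d + r cosθ, r sinθ); lever angle φ = atan2(r sinθ, d + r cosθ).
Differentiating tanφ: φ̇ = rω(d cosθ + r)/(d² + r² + 2dr cosθ).
d² + r² + 2dr cosθ = |CA|² = 0.0686468 m²;  d cosθ + r = -0.05669 m.
|ω_lever| = |0.1107·10.53·-0.05669| / 0.0686468 = 0.96264 rad/s.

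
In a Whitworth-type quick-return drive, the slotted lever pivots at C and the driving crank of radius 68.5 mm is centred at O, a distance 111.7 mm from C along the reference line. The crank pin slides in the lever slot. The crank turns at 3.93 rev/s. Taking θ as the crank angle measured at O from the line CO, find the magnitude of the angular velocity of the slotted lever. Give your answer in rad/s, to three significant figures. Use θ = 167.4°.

30.7

ω = 24.69 rad/s (from 3.93 rev/s).
Crank pin A relative to C: A = (d + r cosθ, r sinθ); lever angle φ = atan2(r sinθ, d + r cosθ).
Differentiating tanφ: φ̇ = rω(d cosθ + r)/(d² + r² + 2dr cosθ).
d² + r² + 2dr cosθ = |CA|² = 0.00223478 m²;  d cosθ + r = -0.04051 m.
|ω_lever| = |0.0685·24.69·-0.04051| / 0.00223478 = 30.661 rad/s.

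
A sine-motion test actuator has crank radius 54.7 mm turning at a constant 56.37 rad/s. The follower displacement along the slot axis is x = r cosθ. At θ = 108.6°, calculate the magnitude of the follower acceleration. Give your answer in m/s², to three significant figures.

55.4

ω = 56.37 rad/s
x = r cosθ ⇒ ẍ = −rω² cosθ (ω constant).
|a| = rω²|cosθ| = 0.0547·(56.37)²·|cos 108.6°| = 55.439 m/s².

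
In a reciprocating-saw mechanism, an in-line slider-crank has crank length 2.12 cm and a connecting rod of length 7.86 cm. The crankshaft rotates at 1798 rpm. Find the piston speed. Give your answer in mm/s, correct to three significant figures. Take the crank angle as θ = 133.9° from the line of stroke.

ω = 2π·1798/60 = 188.3 rad/s
For an in-line slider-crank, x = r cosθ + √(L² − r² sin²θ), so v = −rω sinθ·[1 + r cosθ/√(L² − r² sin²θ)].
With r = 0.0212 m, L = 0.0786 m, θ = 133.9°: √(L² − r² sin²θ) = 0.077101 m.
v = −0.0212·188.3·0.72055·[1 + 0.0212·-0.69340/0.077101] = -2.3278 m/s.
|v| = 2.3278 m/s = 2327.8 mm/s.

2330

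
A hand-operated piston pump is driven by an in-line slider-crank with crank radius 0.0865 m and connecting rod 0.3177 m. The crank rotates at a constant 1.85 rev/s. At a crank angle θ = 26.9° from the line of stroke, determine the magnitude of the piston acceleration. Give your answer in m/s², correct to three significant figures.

12.4

ω = 2π·1.85 = 11.62 rad/s
x(θ) = r cosθ + √(L² − r² sin²θ); with ω constant, a = ω²·d²x/dθ².
d²x/dθ² = −r cosθ − r²(cos2θ)/√u − r⁴ sin²2θ/(4u^{3/2}),  u = L² − r² sin²θ = 0.0994017 m².
Substituting r = 0.0865 m, L = 0.3177 m, θ = 26.9°: d²x/dθ² = -0.091448 m.
a = ω²·d²x/dθ² = (11.62)²·(-0.091448) = -12.356 m/s²;  |a| = 12.356 m/s².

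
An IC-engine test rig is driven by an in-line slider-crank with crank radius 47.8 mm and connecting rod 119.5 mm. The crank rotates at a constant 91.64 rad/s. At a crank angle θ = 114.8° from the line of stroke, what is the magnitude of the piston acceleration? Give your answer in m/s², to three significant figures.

ω = 91.64 rad/s
x(θ) = r cosθ + √(L² − r² sin²θ); with ω constant, a = ω²·d²x/dθ².
d²x/dθ² = −r cosθ − r²(cos2θ)/√u − r⁴ sin²2θ/(4u^{3/2}),  u = L² − r² sin²θ = 0.0123974 m².
Substituting r = 0.0478 m, L = 0.1195 m, θ = 114.8°: d²x/dθ² = +0.032801 m.
a = ω²·d²x/dθ² = (91.64)²·(+0.032801) = +275.46 m/s²;  |a| = 275.46 m/s².

275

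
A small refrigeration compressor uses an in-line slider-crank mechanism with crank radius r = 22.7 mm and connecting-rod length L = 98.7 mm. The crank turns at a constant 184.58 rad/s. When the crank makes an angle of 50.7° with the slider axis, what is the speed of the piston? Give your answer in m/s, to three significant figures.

ω = 184.6 rad/s
For an in-line slider-crank, x = r cosθ + √(L² − r² sin²θ), so v = −rω sinθ·[1 + r cosθ/√(L² − r² sin²θ)].
With r = 0.0227 m, L = 0.0987 m, θ = 50.7°: √(L² − r² sin²θ) = 0.097124 m.
v = −0.0227·184.6·0.77384·[1 + 0.0227·0.63338/0.097124] = -3.7223 m/s.
|v| = 3.7223 m/s.

3.72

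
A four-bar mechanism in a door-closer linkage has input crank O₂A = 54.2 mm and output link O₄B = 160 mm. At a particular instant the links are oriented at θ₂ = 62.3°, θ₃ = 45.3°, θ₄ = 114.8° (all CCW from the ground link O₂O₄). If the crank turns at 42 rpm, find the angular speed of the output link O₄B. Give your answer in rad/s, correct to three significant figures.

ω₂ = 4.398 rad/s (from 42 rpm).
Differentiating the loop-closure r₂e^{iθ₂}+r₃e^{iθ₃}=r₁+r₄e^{iθ₄} gives r₂ω₂e^{iθ₂}+r₃ω₃e^{iθ₃}=r₄ω₄e^{iθ₄}.
Eliminating the other unknown: ω₄ = r₂ω₂ sin(θ₂−θ₃) / [r₄ sin(θ₄−θ₃)].
Numerator sine = +0.29237; denominator sine = +0.93667.
Result = 0.0542·4.398·(+0.29237) / (0.16·(+0.93667)) = +0.46506 rad/s; magnitude 0.46506 rad/s.

0.465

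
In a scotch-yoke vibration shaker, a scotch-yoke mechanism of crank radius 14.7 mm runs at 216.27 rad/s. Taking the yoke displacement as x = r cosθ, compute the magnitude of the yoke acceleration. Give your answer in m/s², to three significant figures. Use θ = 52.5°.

419

ω = 216.3 rad/s
x = r cosθ ⇒ ẍ = −rω² cosθ (ω constant).
|a| = rω²|cosθ| = 0.0147·(216.3)²·|cos 52.5°| = 418.56 m/s².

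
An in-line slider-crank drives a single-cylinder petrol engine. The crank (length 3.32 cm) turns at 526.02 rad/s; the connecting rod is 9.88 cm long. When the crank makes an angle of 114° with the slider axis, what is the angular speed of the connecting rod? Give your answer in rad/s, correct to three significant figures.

ω = 526 rad/s
The rod makes angle φ with the slider axis where L sinφ = r sinθ; differentiating, L cosφ·φ̇ = r ω cosθ.
L cosφ = √(L² − r² sin²θ) = 0.09403 m.
|ω_rod| = r ω |cosθ| / √(L² − r² sin²θ) = 0.0332·526·0.40674/0.09403 = 75.542 rad/s.

75.5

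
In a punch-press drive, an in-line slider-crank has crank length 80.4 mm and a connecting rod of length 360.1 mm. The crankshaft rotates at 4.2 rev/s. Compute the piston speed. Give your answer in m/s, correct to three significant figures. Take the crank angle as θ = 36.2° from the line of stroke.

ω = 2π·4.2 = 26.39 rad/s
For an in-line slider-crank, x = r cosθ + √(L² − r² sin²θ), so v = −rω sinθ·[1 + r cosθ/√(L² − r² sin²θ)].
With r = 0.0804 m, L = 0.3601 m, θ = 36.2°: √(L² − r² sin²θ) = 0.35696 m.
v = −0.0804·26.39·0.59061·[1 + 0.0804·0.80696/0.35696] = -1.4809 m/s.
|v| = 1.4809 m/s.

1.48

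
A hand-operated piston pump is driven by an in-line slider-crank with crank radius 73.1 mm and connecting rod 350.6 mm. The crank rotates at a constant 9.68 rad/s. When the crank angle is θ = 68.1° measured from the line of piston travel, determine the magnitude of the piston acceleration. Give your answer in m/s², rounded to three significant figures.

1.51

ω = 9.68 rad/s
x(θ) = r cosθ + √(L² − r² sin²θ); with ω constant, a = ω²·d²x/dθ².
d²x/dθ² = −r cosθ − r²(cos2θ)/√u − r⁴ sin²2θ/(4u^{3/2}),  u = L² − r² sin²θ = 0.11832 m².
Substituting r = 0.0731 m, L = 0.3506 m, θ = 68.1°: d²x/dθ² = -0.016137 m.
a = ω²·d²x/dθ² = (9.68)²·(-0.016137) = -1.5121 m/s²;  |a| = 1.5121 m/s².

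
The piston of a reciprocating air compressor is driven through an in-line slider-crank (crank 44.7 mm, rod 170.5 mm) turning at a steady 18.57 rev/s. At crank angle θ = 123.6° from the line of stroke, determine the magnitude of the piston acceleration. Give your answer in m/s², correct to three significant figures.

ω = 2π·18.6 = 116.7 rad/s
x(θ) = r cosθ + √(L² − r² sin²θ); with ω constant, a = ω²·d²x/dθ².
d²x/dθ² = −r cosθ − r²(cos2θ)/√u − r⁴ sin²2θ/(4u^{3/2}),  u = L² − r² sin²θ = 0.0276841 m².
Substituting r = 0.0447 m, L = 0.1705 m, θ = 123.6°: d²x/dθ² = +0.029206 m.
a = ω²·d²x/dθ² = (116.7)²·(+0.029206) = +397.61 m/s²;  |a| = 397.61 m/s².

398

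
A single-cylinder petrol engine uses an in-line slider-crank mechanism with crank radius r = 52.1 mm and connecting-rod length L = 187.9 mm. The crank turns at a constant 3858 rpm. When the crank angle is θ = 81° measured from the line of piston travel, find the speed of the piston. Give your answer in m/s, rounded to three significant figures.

21.7

ω = 2π·3858/60 = 404 rad/s
For an in-line slider-crank, x = r cosθ + √(L² − r² sin²θ), so v = −rω sinθ·[1 + r cosθ/√(L² − r² sin²θ)].
With r = 0.0521 m, L = 0.1879 m, θ = 81°: √(L² − r² sin²θ) = 0.18072 m.
v = −0.0521·404·0.98769·[1 + 0.0521·0.15643/0.18072] = -21.727 m/s.
|v| = 21.727 m/s.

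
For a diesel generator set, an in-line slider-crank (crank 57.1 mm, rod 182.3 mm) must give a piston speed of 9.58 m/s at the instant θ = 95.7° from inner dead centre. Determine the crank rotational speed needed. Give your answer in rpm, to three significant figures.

For an in-line slider-crank, |v_piston| = rω|sinθ|·[1 + r cosθ/√(L² − r² sin²θ)].
With r = 0.0571 m, L = 0.1823 m, θ = 95.7°: the bracketed kinematic factor |dx/dθ| = 0.054957 m.
ω = v/|dx/dθ| = 9.58/0.054957 = 174.32 rad/s.
N = 60ω/(2π) = 1664.6 rpm.

1660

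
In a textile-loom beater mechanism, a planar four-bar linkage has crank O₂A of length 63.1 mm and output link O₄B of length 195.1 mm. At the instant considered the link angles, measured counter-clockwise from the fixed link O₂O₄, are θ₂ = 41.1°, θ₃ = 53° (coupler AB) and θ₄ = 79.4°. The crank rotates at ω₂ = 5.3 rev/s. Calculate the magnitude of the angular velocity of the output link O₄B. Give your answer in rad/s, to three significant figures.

4.99

ω₂ = 33.3 rad/s (from 5.3 rev/s).
Differentiating the loop-closure r₂e^{iθ₂}+r₃e^{iθ₃}=r₁+r₄e^{iθ₄} gives r₂ω₂e^{iθ₂}+r₃ω₃e^{iθ₃}=r₄ω₄e^{iθ₄}.
Eliminating the other unknown: ω₄ = r₂ω₂ sin(θ₂−θ₃) / [r₄ sin(θ₄−θ₃)].
Numerator sine = -0.20620; denominator sine = +0.44464.
Result = 0.0631·33.3·(-0.20620) / (0.1951·(+0.44464)) = -4.9948 rad/s; magnitude 4.9948 rad/s.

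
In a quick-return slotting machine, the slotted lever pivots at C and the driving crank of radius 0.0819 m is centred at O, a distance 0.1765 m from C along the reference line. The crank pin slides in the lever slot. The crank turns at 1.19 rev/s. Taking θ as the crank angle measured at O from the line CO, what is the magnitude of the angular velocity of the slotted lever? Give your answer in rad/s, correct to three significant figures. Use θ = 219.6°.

2.13

ω = 7.477 rad/s (from 1.19 rev/s).
Crank pin A relative to C: A = (d + r cosθ, r sinθ); lever angle φ = atan2(r sinθ, d + r cosθ).
Differentiating tanφ: φ̇ = rω(d cosθ + r)/(d² + r² + 2dr cosθ).
d² + r² + 2dr cosθ = |CA|² = 0.0155838 m²;  d cosθ + r = -0.054096 m.
|ω_lever| = |0.0819·7.477·-0.054096| / 0.0155838 = 2.1257 rad/s.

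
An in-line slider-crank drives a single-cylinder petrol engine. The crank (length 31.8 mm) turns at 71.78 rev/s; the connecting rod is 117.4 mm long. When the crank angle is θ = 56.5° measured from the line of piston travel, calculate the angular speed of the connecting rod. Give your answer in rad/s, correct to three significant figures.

69.2

ω = 451 rad/s (converted from 71.78 rev/s).
The rod makes angle φ with the slider axis where L sinφ = r sinθ; differentiating, L cosφ·φ̇ = r ω cosθ.
L cosφ = √(L² − r² sin²θ) = 0.11437 m.
|ω_rod| = r ω |cosθ| / √(L² − r² sin²θ) = 0.0318·451·0.55194/0.11437 = 69.215 rad/s.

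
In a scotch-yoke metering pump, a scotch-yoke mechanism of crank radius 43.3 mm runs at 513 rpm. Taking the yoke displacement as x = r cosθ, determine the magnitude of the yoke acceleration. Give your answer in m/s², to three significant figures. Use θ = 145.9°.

103

ω = 53.72 rad/s (from 513 rpm).
x = r cosθ ⇒ ẍ = −rω² cosθ (ω constant).
|a| = rω²|cosθ| = 0.0433·(53.72)²·|cos 145.9°| = 103.48 m/s².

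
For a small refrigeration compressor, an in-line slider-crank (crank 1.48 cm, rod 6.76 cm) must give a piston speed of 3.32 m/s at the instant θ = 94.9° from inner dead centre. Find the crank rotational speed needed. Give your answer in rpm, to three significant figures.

2190

For an in-line slider-crank, |v_piston| = rω|sinθ|·[1 + r cosθ/√(L² − r² sin²θ)].
With r = 0.0148 m, L = 0.0676 m, θ = 94.9°: the bracketed kinematic factor |dx/dθ| = 0.014463 m.
ω = v/|dx/dθ| = 3.32/0.014463 = 229.55 rad/s.
N = 60ω/(2π) = 2192 rpm.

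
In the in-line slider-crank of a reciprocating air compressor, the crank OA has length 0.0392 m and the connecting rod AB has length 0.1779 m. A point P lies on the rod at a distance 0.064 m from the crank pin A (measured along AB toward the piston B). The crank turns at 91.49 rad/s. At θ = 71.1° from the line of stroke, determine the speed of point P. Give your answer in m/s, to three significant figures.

ω = 91.49 rad/s.  Crank-pin speed |V_A| = rω = 3.5864 m/s, perpendicular to OA.
Rod angle: sinφ = −(r/L) sinθ ⇒ φ = -12.033°; ω_rod = −rω cosθ/√(L²−r²sin²θ) = -6.6768 rad/s.
V_P = V_A + ω_rod × AP, with AP = 0.064 m along the rod.
Components: V_Px = −rω sinθ − a·ω_rod·sinφ = -3.4821 m/s;  V_Py = rω cosθ + a·ω_rod·cosφ = +0.74378 m/s.
|V_P| = √(V_Px² + V_Py²) = 3.5607 m/s.

3.56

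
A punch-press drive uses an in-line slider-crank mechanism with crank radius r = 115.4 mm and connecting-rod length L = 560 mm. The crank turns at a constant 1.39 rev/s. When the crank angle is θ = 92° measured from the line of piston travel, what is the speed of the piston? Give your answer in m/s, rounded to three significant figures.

ω = 2π·1.39 = 8.734 rad/s
For an in-line slider-crank, x = r cosθ + √(L² − r² sin²θ), so v = −rω sinθ·[1 + r cosθ/√(L² − r² sin²θ)].
With r = 0.1154 m, L = 0.56 m, θ = 92°: √(L² − r² sin²θ) = 0.548 m.
v = −0.1154·8.734·0.99939·[1 + 0.1154·-0.03490/0.548] = -0.99984 m/s.
|v| = 0.99984 m/s.

1.000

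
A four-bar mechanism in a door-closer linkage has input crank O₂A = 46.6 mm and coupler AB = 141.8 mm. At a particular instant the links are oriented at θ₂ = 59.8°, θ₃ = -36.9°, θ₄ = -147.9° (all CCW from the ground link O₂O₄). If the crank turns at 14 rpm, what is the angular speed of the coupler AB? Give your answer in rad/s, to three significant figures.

0.240

ω₂ = 1.466 rad/s (from 14 rpm).
Differentiating the loop-closure r₂e^{iθ₂}+r₃e^{iθ₃}=r₁+r₄e^{iθ₄} gives r₂ω₂e^{iθ₂}+r₃ω₃e^{iθ₃}=r₄ω₄e^{iθ₄}.
Eliminating the other unknown: ω₃ = r₂ω₂ sin(θ₄−θ₂) / [r₃ sin(θ₃−θ₄)].
Numerator sine = +0.46484; denominator sine = +0.93358.
Result = 0.0466·1.466·(+0.46484) / (0.1418·(+0.93358)) = +0.23989 rad/s; magnitude 0.23989 rad/s.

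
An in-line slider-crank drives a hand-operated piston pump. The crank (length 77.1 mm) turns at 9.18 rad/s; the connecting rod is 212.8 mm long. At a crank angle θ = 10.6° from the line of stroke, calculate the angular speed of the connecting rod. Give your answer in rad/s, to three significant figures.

ω = 9.18 rad/s
The rod makes angle φ with the slider axis where L sinφ = r sinθ; differentiating, L cosφ·φ̇ = r ω cosθ.
L cosφ = √(L² − r² sin²θ) = 0.21233 m.
|ω_rod| = r ω |cosθ| / √(L² − r² sin²θ) = 0.0771·9.18·0.98294/0.21233 = 3.2766 rad/s.

3.28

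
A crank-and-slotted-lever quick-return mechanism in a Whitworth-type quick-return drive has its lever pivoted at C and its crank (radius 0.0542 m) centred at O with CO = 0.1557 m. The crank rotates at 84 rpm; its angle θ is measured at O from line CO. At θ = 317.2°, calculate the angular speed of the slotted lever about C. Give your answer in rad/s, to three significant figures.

2.03

ω = 8.796 rad/s (from 84 rpm).
Crank pin A relative to C: A = (d + r cosθ, r sinθ); lever angle φ = atan2(r sinθ, d + r cosθ).
Differentiating tanφ: φ̇ = rω(d cosθ + r)/(d² + r² + 2dr cosθ).
d² + r² + 2dr cosθ = |CA|² = 0.0395639 m²;  d cosθ + r = +0.16844 m.
|ω_lever| = |0.0542·8.796·+0.16844| / 0.0395639 = 2.0298 rad/s.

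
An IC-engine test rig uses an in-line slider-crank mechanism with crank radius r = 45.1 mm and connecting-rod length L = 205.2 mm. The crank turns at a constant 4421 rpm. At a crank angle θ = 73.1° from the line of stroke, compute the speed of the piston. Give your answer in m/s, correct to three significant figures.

ω = 2π·4421/60 = 463 rad/s
For an in-line slider-crank, x = r cosθ + √(L² − r² sin²θ), so v = −rω sinθ·[1 + r cosθ/√(L² − r² sin²θ)].
With r = 0.0451 m, L = 0.2052 m, θ = 73.1°: √(L² − r² sin²θ) = 0.20061 m.
v = −0.0451·463·0.95681·[1 + 0.0451·0.29070/0.20061] = -21.284 m/s.
|v| = 21.284 m/s.

21.3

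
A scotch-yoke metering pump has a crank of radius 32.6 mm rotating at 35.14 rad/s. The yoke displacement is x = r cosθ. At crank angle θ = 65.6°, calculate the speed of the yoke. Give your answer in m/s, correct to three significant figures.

1.04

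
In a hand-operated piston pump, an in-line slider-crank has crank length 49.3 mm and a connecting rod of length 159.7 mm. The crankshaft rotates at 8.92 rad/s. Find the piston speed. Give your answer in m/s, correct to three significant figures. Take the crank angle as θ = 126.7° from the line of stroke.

ω = 8.92 rad/s
For an in-line slider-crank, x = r cosθ + √(L² − r² sin²θ), so v = −rω sinθ·[1 + r cosθ/√(L² − r² sin²θ)].
With r = 0.0493 m, L = 0.1597 m, θ = 126.7°: √(L² − r² sin²θ) = 0.15473 m.
v = −0.0493·8.92·0.80178·[1 + 0.0493·-0.59763/0.15473] = -0.28545 m/s.
|v| = 0.28545 m/s.

0.285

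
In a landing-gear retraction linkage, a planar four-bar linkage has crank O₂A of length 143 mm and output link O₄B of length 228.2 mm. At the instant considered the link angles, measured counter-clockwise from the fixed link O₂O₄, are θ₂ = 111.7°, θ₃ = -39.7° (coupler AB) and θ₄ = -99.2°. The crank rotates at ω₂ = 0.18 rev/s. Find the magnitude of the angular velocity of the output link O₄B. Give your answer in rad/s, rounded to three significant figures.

0.394

ω₂ = 1.131 rad/s (from 0.18 rev/s).
Differentiating the loop-closure r₂e^{iθ₂}+r₃e^{iθ₃}=r₁+r₄e^{iθ₄} gives r₂ω₂e^{iθ₂}+r₃ω₃e^{iθ₃}=r₄ω₄e^{iθ₄}.
Eliminating the other unknown: ω₄ = r₂ω₂ sin(θ₂−θ₃) / [r₄ sin(θ₄−θ₃)].
Numerator sine = +0.47869; denominator sine = -0.86163.
Result = 0.143·1.131·(+0.47869) / (0.2282·(-0.86163)) = -0.39374 rad/s; magnitude 0.39374 rad/s.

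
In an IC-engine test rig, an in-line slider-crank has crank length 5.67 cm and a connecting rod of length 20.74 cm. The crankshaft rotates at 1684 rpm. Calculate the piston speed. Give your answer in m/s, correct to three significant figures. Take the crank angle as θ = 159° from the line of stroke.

ω = 2π·1684/60 = 176.3 rad/s
For an in-line slider-crank, x = r cosθ + √(L² − r² sin²θ), so v = −rω sinθ·[1 + r cosθ/√(L² − r² sin²θ)].
With r = 0.0567 m, L = 0.2074 m, θ = 159°: √(L² − r² sin²θ) = 0.2064 m.
v = −0.0567·176.3·0.35837·[1 + 0.0567·-0.93358/0.2064] = -2.6643 m/s.
|v| = 2.6643 m/s.

2.66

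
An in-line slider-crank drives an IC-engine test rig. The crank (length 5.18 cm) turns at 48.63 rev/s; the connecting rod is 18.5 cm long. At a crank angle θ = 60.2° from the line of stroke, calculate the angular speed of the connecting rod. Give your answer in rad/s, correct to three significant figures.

43.8

ω = 305.6 rad/s (converted from 48.63 rev/s).
The rod makes angle φ with the slider axis where L sinφ = r sinθ; differentiating, L cosφ·φ̇ = r ω cosθ.
L cosφ = √(L² − r² sin²θ) = 0.17946 m.
|ω_rod| = r ω |cosθ| / √(L² − r² sin²θ) = 0.0518·305.6·0.49697/0.17946 = 43.832 rad/s.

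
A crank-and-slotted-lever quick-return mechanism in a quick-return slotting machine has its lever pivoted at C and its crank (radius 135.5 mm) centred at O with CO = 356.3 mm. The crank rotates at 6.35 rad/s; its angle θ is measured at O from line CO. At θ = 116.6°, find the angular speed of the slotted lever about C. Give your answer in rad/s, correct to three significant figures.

0.203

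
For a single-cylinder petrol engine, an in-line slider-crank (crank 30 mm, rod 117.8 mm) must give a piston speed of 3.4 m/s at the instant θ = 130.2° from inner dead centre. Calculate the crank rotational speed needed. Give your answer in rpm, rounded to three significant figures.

For an in-line slider-crank, |v_piston| = rω|sinθ|·[1 + r cosθ/√(L² − r² sin²θ)].
With r = 0.03 m, L = 0.1178 m, θ = 130.2°: the bracketed kinematic factor |dx/dθ| = 0.019074 m.
ω = v/|dx/dθ| = 3.4/0.019074 = 178.25 rad/s.
N = 60ω/(2π) = 1702.2 rpm.

1700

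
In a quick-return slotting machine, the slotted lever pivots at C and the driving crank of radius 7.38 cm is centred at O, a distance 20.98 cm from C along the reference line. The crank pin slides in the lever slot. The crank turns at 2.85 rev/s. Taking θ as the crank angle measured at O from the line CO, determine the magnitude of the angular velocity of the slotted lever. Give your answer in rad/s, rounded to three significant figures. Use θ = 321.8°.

ω = 17.91 rad/s (from 2.85 rev/s).
Crank pin A relative to C: A = (d + r cosθ, r sinθ); lever angle φ = atan2(r sinθ, d + r cosθ).
Differentiating tanφ: φ̇ = rω(d cosθ + r)/(d² + r² + 2dr cosθ).
d² + r² + 2dr cosθ = |CA|² = 0.0737977 m²;  d cosθ + r = +0.23867 m.
|ω_lever| = |0.0738·17.91·+0.23867| / 0.0737977 = 4.2741 rad/s.

4.27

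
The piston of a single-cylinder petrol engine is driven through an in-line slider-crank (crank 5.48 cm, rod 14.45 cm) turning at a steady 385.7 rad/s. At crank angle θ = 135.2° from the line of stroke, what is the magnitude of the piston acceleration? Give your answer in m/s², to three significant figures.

ω = 385.7 rad/s
x(θ) = r cosθ + √(L² − r² sin²θ); with ω constant, a = ω²·d²x/dθ².
d²x/dθ² = −r cosθ − r²(cos2θ)/√u − r⁴ sin²2θ/(4u^{3/2}),  u = L² − r² sin²θ = 0.0193892 m².
Substituting r = 0.0548 m, L = 0.1445 m, θ = 135.2°: d²x/dθ² = +0.037899 m.
a = ω²·d²x/dθ² = (385.7)²·(+0.037899) = +5638 m/s²;  |a| = 5638 m/s².

5640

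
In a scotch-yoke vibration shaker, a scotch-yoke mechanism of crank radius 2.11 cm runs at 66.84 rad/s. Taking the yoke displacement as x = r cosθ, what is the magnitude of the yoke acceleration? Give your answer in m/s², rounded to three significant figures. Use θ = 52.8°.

57.0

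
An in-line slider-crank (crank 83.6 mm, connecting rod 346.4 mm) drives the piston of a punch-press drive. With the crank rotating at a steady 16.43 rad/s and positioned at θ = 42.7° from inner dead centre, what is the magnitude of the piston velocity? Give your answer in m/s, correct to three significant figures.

ω = 16.43 rad/s
For an in-line slider-crank, x = r cosθ + √(L² − r² sin²θ), so v = −rω sinθ·[1 + r cosθ/√(L² − r² sin²θ)].
With r = 0.0836 m, L = 0.3464 m, θ = 42.7°: √(L² − r² sin²θ) = 0.34173 m.
v = −0.0836·16.43·0.67816·[1 + 0.0836·0.73491/0.34173] = -1.099 m/s.
|v| = 1.099 m/s.

1.10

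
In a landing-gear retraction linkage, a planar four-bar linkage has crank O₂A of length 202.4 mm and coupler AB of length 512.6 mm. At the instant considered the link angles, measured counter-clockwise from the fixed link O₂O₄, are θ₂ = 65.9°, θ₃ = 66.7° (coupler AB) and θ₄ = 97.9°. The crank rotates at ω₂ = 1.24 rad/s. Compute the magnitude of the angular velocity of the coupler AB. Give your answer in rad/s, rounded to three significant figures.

0.501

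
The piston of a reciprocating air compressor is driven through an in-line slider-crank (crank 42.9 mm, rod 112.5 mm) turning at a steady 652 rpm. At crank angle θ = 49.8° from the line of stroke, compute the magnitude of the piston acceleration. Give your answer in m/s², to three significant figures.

119

ω = 2π·652/60 = 68.28 rad/s
x(θ) = r cosθ + √(L² − r² sin²θ); with ω constant, a = ω²·d²x/dθ².
d²x/dθ² = −r cosθ − r²(cos2θ)/√u − r⁴ sin²2θ/(4u^{3/2}),  u = L² − r² sin²θ = 0.0115826 m².
Substituting r = 0.0429 m, L = 0.1125 m, θ = 49.8°: d²x/dθ² = -0.025499 m.
a = ω²·d²x/dθ² = (68.28)²·(-0.025499) = -118.87 m/s²;  |a| = 118.87 m/s².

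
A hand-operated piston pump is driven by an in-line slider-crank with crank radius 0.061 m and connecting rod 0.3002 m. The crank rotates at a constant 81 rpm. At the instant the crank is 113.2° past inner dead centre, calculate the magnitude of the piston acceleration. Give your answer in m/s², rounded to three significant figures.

ω = 2π·81/60 = 8.482 rad/s
x(θ) = r cosθ + √(L² − r² sin²θ); with ω constant, a = ω²·d²x/dθ².
d²x/dθ² = −r cosθ − r²(cos2θ)/√u − r⁴ sin²2θ/(4u^{3/2}),  u = L² − r² sin²θ = 0.0869765 m².
Substituting r = 0.061 m, L = 0.3002 m, θ = 113.2°: d²x/dθ² = +0.032661 m.
a = ω²·d²x/dθ² = (8.482)²·(+0.032661) = +2.3499 m/s²;  |a| = 2.3499 m/s².

2.35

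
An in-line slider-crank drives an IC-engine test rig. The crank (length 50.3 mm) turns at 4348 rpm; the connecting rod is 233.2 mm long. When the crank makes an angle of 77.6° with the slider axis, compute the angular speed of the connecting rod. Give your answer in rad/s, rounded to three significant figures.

21.6

ω = 455.3 rad/s (converted from 4348 rpm).
The rod makes angle φ with the slider axis where L sinφ = r sinθ; differentiating, L cosφ·φ̇ = r ω cosθ.
L cosφ = √(L² − r² sin²θ) = 0.22797 m.
|ω_rod| = r ω |cosθ| / √(L² − r² sin²θ) = 0.0503·455.3·0.21474/0.22797 = 21.573 rad/s.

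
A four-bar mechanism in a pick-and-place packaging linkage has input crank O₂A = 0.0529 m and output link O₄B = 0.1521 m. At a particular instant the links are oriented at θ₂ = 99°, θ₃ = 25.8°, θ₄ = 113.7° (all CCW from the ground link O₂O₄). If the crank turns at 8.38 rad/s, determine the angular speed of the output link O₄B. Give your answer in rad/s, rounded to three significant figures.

ω₂ = 8.38 rad/s
Differentiating the loop-closure r₂e^{iθ₂}+r₃e^{iθ₃}=r₁+r₄e^{iθ₄} gives r₂ω₂e^{iθ₂}+r₃ω₃e^{iθ₃}=r₄ω₄e^{iθ₄}.
Eliminating the other unknown: ω₄ = r₂ω₂ sin(θ₂−θ₃) / [r₄ sin(θ₄−θ₃)].
Numerator sine = +0.95732; denominator sine = +0.99933.
Result = 0.0529·8.38·(+0.95732) / (0.1521·(+0.99933)) = +2.792 rad/s; magnitude 2.792 rad/s.

2.79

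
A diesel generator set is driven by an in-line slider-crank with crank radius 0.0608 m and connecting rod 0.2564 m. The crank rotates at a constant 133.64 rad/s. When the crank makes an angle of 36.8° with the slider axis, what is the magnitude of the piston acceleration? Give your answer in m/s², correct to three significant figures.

ω = 133.6 rad/s
x(θ) = r cosθ + √(L² − r² sin²θ); with ω constant, a = ω²·d²x/dθ².
d²x/dθ² = −r cosθ − r²(cos2θ)/√u − r⁴ sin²2θ/(4u^{3/2}),  u = L² − r² sin²θ = 0.0644145 m².
Substituting r = 0.0608 m, L = 0.2564 m, θ = 36.8°: d²x/dθ² = -0.052989 m.
a = ω²·d²x/dθ² = (133.6)²·(-0.052989) = -946.37 m/s²;  |a| = 946.37 m/s².

946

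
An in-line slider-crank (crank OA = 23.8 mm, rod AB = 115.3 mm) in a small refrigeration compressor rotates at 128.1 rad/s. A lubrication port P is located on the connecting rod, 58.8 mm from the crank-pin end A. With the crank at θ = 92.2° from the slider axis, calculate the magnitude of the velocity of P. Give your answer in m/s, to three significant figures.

3.03

ω = 128.1 rad/s.  Crank-pin speed |V_A| = rω = 3.0488 m/s, perpendicular to OA.
Rod angle: sinφ = −(r/L) sinθ ⇒ φ = -11.904°; ω_rod = −rω cosθ/√(L²−r²sin²θ) = +1.0374 rad/s.
V_P = V_A + ω_rod × AP, with AP = 0.0588 m along the rod.
Components: V_Px = −rω sinθ − a·ω_rod·sinφ = -3.034 m/s;  V_Py = rω cosθ + a·ω_rod·cosφ = -0.057351 m/s.
|V_P| = √(V_Px² + V_Py²) = 3.0345 m/s.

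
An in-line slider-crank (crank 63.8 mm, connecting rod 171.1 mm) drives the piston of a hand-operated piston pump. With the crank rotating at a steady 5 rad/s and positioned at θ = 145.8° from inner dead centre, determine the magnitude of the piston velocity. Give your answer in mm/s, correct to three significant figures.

123

ω = 5 rad/s
For an in-line slider-crank, x = r cosθ + √(L² − r² sin²θ), so v = −rω sinθ·[1 + r cosθ/√(L² − r² sin²θ)].
With r = 0.0638 m, L = 0.1711 m, θ = 145.8°: √(L² − r² sin²θ) = 0.1673 m.
v = −0.0638·5·0.56208·[1 + 0.0638·-0.82708/0.1673] = -0.12275 m/s.
|v| = 0.12275 m/s = 122.75 mm/s.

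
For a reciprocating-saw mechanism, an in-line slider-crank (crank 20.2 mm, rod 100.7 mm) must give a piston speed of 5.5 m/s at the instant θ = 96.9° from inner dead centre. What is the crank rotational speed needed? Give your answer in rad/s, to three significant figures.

For an in-line slider-crank, |v_piston| = rω|sinθ|·[1 + r cosθ/√(L² − r² sin²θ)].
With r = 0.0202 m, L = 0.1007 m, θ = 96.9°: the bracketed kinematic factor |dx/dθ| = 0.019561 m.
ω = v/|dx/dθ| = 5.5/0.019561 = 281.18 rad/s.

281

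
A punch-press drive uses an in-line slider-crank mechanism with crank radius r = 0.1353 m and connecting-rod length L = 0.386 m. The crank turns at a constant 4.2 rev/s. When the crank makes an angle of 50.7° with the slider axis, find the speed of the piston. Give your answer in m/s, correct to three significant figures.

ω = 2π·4.2 = 26.39 rad/s
For an in-line slider-crank, x = r cosθ + √(L² − r² sin²θ), so v = −rω sinθ·[1 + r cosθ/√(L² − r² sin²θ)].
With r = 0.1353 m, L = 0.386 m, θ = 50.7°: √(L² − r² sin²θ) = 0.37153 m.
v = −0.1353·26.39·0.77384·[1 + 0.1353·0.63338/0.37153] = -3.4003 m/s.
|v| = 3.4003 m/s.

3.40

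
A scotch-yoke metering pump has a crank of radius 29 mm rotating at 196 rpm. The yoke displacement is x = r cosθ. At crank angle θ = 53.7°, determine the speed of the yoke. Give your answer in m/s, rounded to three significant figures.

ω = 20.53 rad/s (from 196 rpm).
x = r cosθ ⇒ ẋ = −rω sinθ.
|v| = rω|sinθ| = 0.029·20.53·|sin 53.7°| = 0.47971 m/s.

0.480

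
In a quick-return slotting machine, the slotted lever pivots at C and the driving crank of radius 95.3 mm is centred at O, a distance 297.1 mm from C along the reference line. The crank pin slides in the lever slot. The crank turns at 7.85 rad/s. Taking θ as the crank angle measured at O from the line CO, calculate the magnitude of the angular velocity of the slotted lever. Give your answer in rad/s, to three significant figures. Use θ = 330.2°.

1.80

ω = 7.85 rad/s
Crank pin A relative to C: A = (d + r cosθ, r sinθ); lever angle φ = atan2(r sinθ, d + r cosθ).
Differentiating tanφ: φ̇ = rω(d cosθ + r)/(d² + r² + 2dr cosθ).
d² + r² + 2dr cosθ = |CA|² = 0.14649 m²;  d cosθ + r = +0.35311 m.
|ω_lever| = |0.0953·7.85·+0.35311| / 0.14649 = 1.8033 rad/s.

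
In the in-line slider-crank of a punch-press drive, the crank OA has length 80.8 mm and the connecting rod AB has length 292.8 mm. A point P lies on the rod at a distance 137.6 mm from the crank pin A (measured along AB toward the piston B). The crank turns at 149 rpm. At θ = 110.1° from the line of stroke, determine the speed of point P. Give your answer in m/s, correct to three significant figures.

1.15

ω = 15.6 rad/s.  Crank-pin speed |V_A| = rω = 1.2607 m/s, perpendicular to OA.
Rod angle: sinφ = −(r/L) sinθ ⇒ φ = -15.020°; ω_rod = −rω cosθ/√(L²−r²sin²θ) = +1.5321 rad/s.
V_P = V_A + ω_rod × AP, with AP = 0.1376 m along the rod.
Components: V_Px = −rω sinθ − a·ω_rod·sinφ = -1.1293 m/s;  V_Py = rω cosθ + a·ω_rod·cosφ = -0.22965 m/s.
|V_P| = √(V_Px² + V_Py²) = 1.1524 m/s.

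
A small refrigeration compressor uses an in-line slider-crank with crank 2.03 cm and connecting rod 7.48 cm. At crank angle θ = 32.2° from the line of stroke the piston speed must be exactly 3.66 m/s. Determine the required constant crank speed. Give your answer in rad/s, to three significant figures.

275

For an in-line slider-crank, |v_piston| = rω|sinθ|·[1 + r cosθ/√(L² − r² sin²θ)].
With r = 0.0203 m, L = 0.0748 m, θ = 32.2°: the bracketed kinematic factor |dx/dθ| = 0.013328 m.
ω = v/|dx/dθ| = 3.66/0.013328 = 274.61 rad/s.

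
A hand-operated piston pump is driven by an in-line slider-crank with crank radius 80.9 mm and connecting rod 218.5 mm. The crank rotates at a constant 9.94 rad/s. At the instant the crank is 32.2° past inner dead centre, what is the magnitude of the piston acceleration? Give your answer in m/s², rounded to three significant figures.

ω = 9.94 rad/s
x(θ) = r cosθ + √(L² − r² sin²θ); with ω constant, a = ω²·d²x/dθ².
d²x/dθ² = −r cosθ − r²(cos2θ)/√u − r⁴ sin²2θ/(4u^{3/2}),  u = L² − r² sin²θ = 0.0458838 m².
Substituting r = 0.0809 m, L = 0.2185 m, θ = 32.2°: d²x/dθ² = -0.082545 m.
a = ω²·d²x/dθ² = (9.94)²·(-0.082545) = -8.1558 m/s²;  |a| = 8.1558 m/s².

8.16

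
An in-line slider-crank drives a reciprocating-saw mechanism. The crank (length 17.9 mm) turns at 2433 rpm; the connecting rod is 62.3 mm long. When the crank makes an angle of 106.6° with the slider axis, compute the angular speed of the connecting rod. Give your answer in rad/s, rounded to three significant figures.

21.8

ω = 254.8 rad/s (converted from 2433 rpm).
The rod makes angle φ with the slider axis where L sinφ = r sinθ; differentiating, L cosφ·φ̇ = r ω cosθ.
L cosφ = √(L² − r² sin²θ) = 0.059892 m.
|ω_rod| = r ω |cosθ| / √(L² − r² sin²θ) = 0.0179·254.8·0.28569/0.059892 = 21.754 rad/s.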